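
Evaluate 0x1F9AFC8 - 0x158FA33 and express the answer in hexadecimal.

Subtract column by column in base 16:
  8-3 → 5
  C-3 → 9
  F-A → 5
  A-F → B (borrow)
  9-8-1 → 0
  F-5 → A
  1-1 → 0

0xA0B595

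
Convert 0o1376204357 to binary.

Each octal digit is 3 bits: 1=001 3=011 7=111 6=110 2=010 0=000 4=100 3=011 5=101 7=111.

0b1011111110010000100011101111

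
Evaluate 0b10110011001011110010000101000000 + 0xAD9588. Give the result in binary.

0xAD9588 = 0b101011011001010110001000 in binary.
Add column by column in base 2, right to left:
  0+0 = 0
  0+0 = 0
  0+0 = 0
  0+1 = 1
  0+0 = 0
  0+0 = 0
  1+0 = 1
  0+1 = 1
  1+1 = 0 carry 1
  0+0+1 = 1
  0+1 = 1
  0+0 = 0
  0+1 = 1
  1+0 = 1
  0+0 = 0
  0+1 = 1
  1+1 = 0 carry 1
  1+0+1 = 0 carry 1
  1+1+1 = 1 carry 1
  1+1+1 = 1 carry 1
  0+0+1 = 1
  1+1 = 0 carry 1
  0+0+1 = 1
  0+1 = 1
  1+0 = 1
  1+0 = 1
  0+0 = 0
  0+0 = 0
  1+0 = 1
  1+0 = 1
  0+0 = 0
  1+0 = 1

0b10110011110111001011011011001000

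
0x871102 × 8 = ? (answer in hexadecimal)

Multiply each base-16 digit by 8, carrying:
  2×8 = 16 → write 0 carry 1
  0×8+1 = 1 → write 1
  1×8 = 8 → write 8
  1×8 = 8 → write 8
  7×8 = 56 → write 8 carry 3
  8×8+3 = 67 → write 3 carry 4
  remaining carry: 4

0x4388810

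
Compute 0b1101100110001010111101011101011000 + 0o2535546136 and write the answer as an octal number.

0o157350521666

0b1101100110001010111101011101011000 = 0o154612753530 in octal.
Add column by column in base 8, right to left:
  0+6 = 6
  3+3 = 6
  5+1 = 6
  3+6 = 1 carry 1
  5+4+1 = 2 carry 1
  7+5+1 = 5 carry 1
  2+5+1 = 0 carry 1
  1+3+1 = 5
  6+5 = 3 carry 1
  4+2+1 = 7
  5+0 = 5
  1+0 = 1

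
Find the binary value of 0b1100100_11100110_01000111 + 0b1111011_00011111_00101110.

0b111000000000010101110101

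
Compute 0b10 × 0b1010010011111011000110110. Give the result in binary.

0b10100100111110110001101100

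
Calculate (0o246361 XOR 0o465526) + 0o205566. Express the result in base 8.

0o1031435

First 0o246361 XOR 0o465526 = 0o623647.
Add column by column in base 8, right to left:
  7+6 = 5 carry 1
  4+6+1 = 3 carry 1
  6+5+1 = 4 carry 1
  3+5+1 = 1 carry 1
  2+0+1 = 3
  6+2 = 0 carry 1
  final carry 1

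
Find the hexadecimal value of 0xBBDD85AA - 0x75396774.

0x46A41E36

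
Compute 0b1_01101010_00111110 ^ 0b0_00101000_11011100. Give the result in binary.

0b10100001011100010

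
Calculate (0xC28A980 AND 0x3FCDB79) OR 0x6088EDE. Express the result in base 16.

0x6288FDE

0xC28A980 AND 0x3FCDB79 = 0x0288900.
Then OR with 0x6088EDE.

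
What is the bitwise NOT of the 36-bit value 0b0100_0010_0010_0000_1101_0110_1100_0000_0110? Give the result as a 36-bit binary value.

0b101111011101111100101001001111111001

Invert each bit: 010000100010000011010110110000000110 → 101111011101111100101001001111111001.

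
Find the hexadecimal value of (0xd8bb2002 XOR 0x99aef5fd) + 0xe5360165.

0x1264bd764

First 0xd8bb2002 XOR 0x99aef5fd = 0x4115d5ff.
Add column by column in base 16, right to left:
  f+5 = 4 carry 1
  f+6+1 = 6 carry 1
  5+1+1 = 7
  d+0 = d
  5+6 = b
  1+3 = 4
  1+5 = 6
  4+e = 2 carry 1
  final carry 1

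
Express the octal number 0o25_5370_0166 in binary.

Each octal digit is 3 bits: 2=010 5=101 5=101 3=011 7=111 0=000 0=000 1=001 6=110 6=110.

0b10101101011111000000001110110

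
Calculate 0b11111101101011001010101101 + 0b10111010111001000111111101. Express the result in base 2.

0b110111000100100010010101010

Add column by column in base 2, right to left:
  1+1 = 0 carry 1
  0+0+1 = 1
  1+1 = 0 carry 1
  1+1+1 = 1 carry 1
  0+1+1 = 0 carry 1
  1+1+1 = 1 carry 1
  0+1+1 = 0 carry 1
  1+1+1 = 1 carry 1
  0+1+1 = 0 carry 1
  1+0+1 = 0 carry 1
  0+0+1 = 1
  0+0 = 0
  1+1 = 0 carry 1
  1+0+1 = 0 carry 1
  0+0+1 = 1
  1+1 = 0 carry 1
  0+1+1 = 0 carry 1
  1+1+1 = 1 carry 1
  1+0+1 = 0 carry 1
  0+1+1 = 0 carry 1
  1+0+1 = 0 carry 1
  1+1+1 = 1 carry 1
  1+1+1 = 1 carry 1
  1+1+1 = 1 carry 1
  1+0+1 = 0 carry 1
  1+1+1 = 1 carry 1
  final carry 1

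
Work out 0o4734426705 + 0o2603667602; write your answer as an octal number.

0o7540316507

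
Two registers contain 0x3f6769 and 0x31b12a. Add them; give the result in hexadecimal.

Add column by column in base 16, right to left:
  9+a = 3 carry 1
  6+2+1 = 9
  7+1 = 8
  6+b = 1 carry 1
  f+1+1 = 1 carry 1
  3+3+1 = 7

0x711893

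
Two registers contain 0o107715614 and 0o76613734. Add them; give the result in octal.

0o206531550

Add column by column in base 8, right to left:
  4+4 = 0 carry 1
  1+3+1 = 5
  6+7 = 5 carry 1
  5+3+1 = 1 carry 1
  1+1+1 = 3
  7+6 = 5 carry 1
  7+6+1 = 6 carry 1
  0+7+1 = 0 carry 1
  1+0+1 = 2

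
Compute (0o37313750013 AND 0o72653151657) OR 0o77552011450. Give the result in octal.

0o37313750013 AND 0o72653151657 = 0o32213150013.
Then OR with 0o77552011450.

0o77753151453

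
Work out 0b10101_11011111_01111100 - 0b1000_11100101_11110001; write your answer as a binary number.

0b11001111100110001011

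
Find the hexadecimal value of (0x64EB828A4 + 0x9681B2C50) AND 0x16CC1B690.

0x124C11490

Add column by column in base 16, right to left:
  4+0 = 4
  A+5 = F
  8+C = 4 carry 1
  2+2+1 = 5
  8+B = 3 carry 1
  B+1+1 = D
  E+8 = 6 carry 1
  4+6+1 = B
  6+9 = F
Sum = 0xFB6D354F4; now AND with 0x16CC1B690:
  F&1=1, B&6=2, 6&C=4, D&C=C, 3&1=1, 5&B=1, 4&6=4, F&9=9, 4&0=0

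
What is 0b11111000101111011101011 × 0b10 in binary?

0b111110001011110111010110

Multiply each base-2 digit by 2, carrying:
  1×2 = 2 → write 0 carry 1
  1×2+1 = 3 → write 1 carry 1
  0×2+1 = 1 → write 1
  1×2 = 2 → write 0 carry 1
  0×2+1 = 1 → write 1
  1×2 = 2 → write 0 carry 1
  1×2+1 = 3 → write 1 carry 1
  1×2+1 = 3 → write 1 carry 1
  0×2+1 = 1 → write 1
  1×2 = 2 → write 0 carry 1
  1×2+1 = 3 → write 1 carry 1
  1×2+1 = 3 → write 1 carry 1
  1×2+1 = 3 → write 1 carry 1
  0×2+1 = 1 → write 1
  1×2 = 2 → write 0 carry 1
  0×2+1 = 1 → write 1
  0×2 = 0 → write 0
  0×2 = 0 → write 0
  1×2 = 2 → write 0 carry 1
  1×2+1 = 3 → write 1 carry 1
  1×2+1 = 3 → write 1 carry 1
  1×2+1 = 3 → write 1 carry 1
  1×2+1 = 3 → write 1 carry 1
  remaining carry: 1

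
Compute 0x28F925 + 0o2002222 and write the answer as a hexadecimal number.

0o2002222 = 0x80492 in hexadecimal.
Add column by column in base 16, right to left:
  5+2 = 7
  2+9 = B
  9+4 = D
  F+0 = F
  8+8 = 0 carry 1
  2+0+1 = 3

0x30FDB7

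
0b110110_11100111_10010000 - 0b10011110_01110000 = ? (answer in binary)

Subtract column by column in base 2:
  0-0 → 0
  0-0 → 0
  0-0 → 0
  0-0 → 0
  1-1 → 0
  0-1 → 1 (borrow)
  0-1-1 → 0 (borrow)
  1-0-1 → 0
  1-0 → 1
  1-1 → 0
  1-1 → 0
  0-1 → 1 (borrow)
  0-1-1 → 0 (borrow)
  1-0-1 → 0
  1-0 → 1
  1-1 → 0
  0-0 → 0
  1-0 → 1
  1-0 → 1
  0-0 → 0
  1-0 → 1
  1-0 → 1

0b1101100100100100100000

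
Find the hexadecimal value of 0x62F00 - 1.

0x62EFF

The trailing 2 digits are 0, so subtracting 1 borrows through: they become F and the next digit up decrements.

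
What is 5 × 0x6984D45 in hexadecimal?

0x20F98259

Multiply each base-16 digit by 5, carrying:
  5×5 = 25 → write 9 carry 1
  4×5+1 = 21 → write 5 carry 1
  D×5+1 = 66 → write 2 carry 4
  4×5+4 = 24 → write 8 carry 1
  8×5+1 = 41 → write 9 carry 2
  9×5+2 = 47 → write F carry 2
  6×5+2 = 32 → write 0 carry 2
  remaining carry: 2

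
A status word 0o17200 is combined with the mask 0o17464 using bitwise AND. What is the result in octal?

0o17000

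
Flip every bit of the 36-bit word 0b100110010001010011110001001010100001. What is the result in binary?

0b011001101110101100001110110101011110

Invert each bit: 100110010001010011110001001010100001 → 011001101110101100001110110101011110.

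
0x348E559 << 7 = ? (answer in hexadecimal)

0x1A472AC80

7 bits is not a whole number of base-16 digits; in binary: 11010010001110010101011001 << 7 = 110100100011100101010110010000000.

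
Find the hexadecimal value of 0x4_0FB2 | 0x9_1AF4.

OR each hex digit independently (no carries):
  4|9=D, 0|1=1, F|A=F, B|F=F, 2|4=6

0xD1FF6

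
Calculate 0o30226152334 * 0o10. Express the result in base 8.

0o302261523340

Multiply each base-8 digit by 8, carrying:
  4×8 = 32 → write 0 carry 4
  3×8+4 = 28 → write 4 carry 3
  3×8+3 = 27 → write 3 carry 3
  2×8+3 = 19 → write 3 carry 2
  5×8+2 = 42 → write 2 carry 5
  1×8+5 = 13 → write 5 carry 1
  6×8+1 = 49 → write 1 carry 6
  2×8+6 = 22 → write 6 carry 2
  2×8+2 = 18 → write 2 carry 2
  0×8+2 = 2 → write 2
  3×8 = 24 → write 0 carry 3
  remaining carry: 3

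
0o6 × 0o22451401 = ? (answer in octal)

0o157371006

Multiply each base-8 digit by 6, carrying:
  1×6 = 6 → write 6
  0×6 = 0 → write 0
  4×6 = 24 → write 0 carry 3
  1×6+3 = 9 → write 1 carry 1
  5×6+1 = 31 → write 7 carry 3
  4×6+3 = 27 → write 3 carry 3
  2×6+3 = 15 → write 7 carry 1
  2×6+1 = 13 → write 5 carry 1
  remaining carry: 1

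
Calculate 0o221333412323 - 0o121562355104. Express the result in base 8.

Subtract column by column in base 8:
  3-4 → 7 (borrow)
  2-0-1 → 1
  3-1 → 2
  2-5 → 5 (borrow)
  1-5-1 → 3 (borrow)
  4-3-1 → 0
  3-2 → 1
  3-6 → 5 (borrow)
  3-5-1 → 5 (borrow)
  1-1-1 → 7 (borrow)
  2-2-1 → 7 (borrow)
  2-1-1 → 0

0o77551035217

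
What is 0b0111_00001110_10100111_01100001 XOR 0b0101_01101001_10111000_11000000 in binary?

0b0010011001110001111110100001

XOR bit by bit (1 where the bits differ):
  0111000011101010011101100001
^ 0101011010011011100011000000
= 0010011001110001111110100001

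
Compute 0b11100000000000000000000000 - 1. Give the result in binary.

The trailing 23 digits are 0, so subtracting 1 borrows through: they become 1 and the next digit up decrements.

0b11011111111111111111111111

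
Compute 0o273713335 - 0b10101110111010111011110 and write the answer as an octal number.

0o246020377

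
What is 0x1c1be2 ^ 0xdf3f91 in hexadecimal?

XOR each hex digit independently (no carries):
  1^d=c, c^f=3, 1^3=2, b^f=4, e^9=7, 2^1=3

0xc32473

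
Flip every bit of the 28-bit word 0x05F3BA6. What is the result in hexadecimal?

Each hex digit d becomes F−d:
  0→F, 5→A, F→0, 3→C, B→4, A→5, 6→9

0xFA0C459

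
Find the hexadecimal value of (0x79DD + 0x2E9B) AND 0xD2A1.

0x8020

Add column by column in base 16, right to left:
  D+B = 8 carry 1
  D+9+1 = 7 carry 1
  9+E+1 = 8 carry 1
  7+2+1 = A
Sum = 0xA878; now AND with 0xD2A1:
  A&D=8, 8&2=0, 7&A=2, 8&1=0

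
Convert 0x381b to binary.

Expand each hex digit to 4 bits: 3=0011 8=1000 1=0001 b=1011.

0b11100000011011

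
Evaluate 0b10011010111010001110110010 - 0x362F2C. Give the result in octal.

0b10011010111010001110110010 = 0o232721662 in octal.
0x362F2C = 0o15427454 in octal.
Subtract column by column in base 8:
  2-4 → 6 (borrow)
  6-5-1 → 0
  6-4 → 2
  1-7 → 2 (borrow)
  2-2-1 → 7 (borrow)
  7-4-1 → 2
  2-5 → 5 (borrow)
  3-1-1 → 1
  2-0 → 2

0o215272206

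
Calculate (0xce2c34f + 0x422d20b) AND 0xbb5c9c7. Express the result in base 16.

0x1058142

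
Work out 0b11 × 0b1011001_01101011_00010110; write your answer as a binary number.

0b1000011000100000101000010

Multiply each base-2 digit by 3, carrying:
  0×3 = 0 → write 0
  1×3 = 3 → write 1 carry 1
  1×3+1 = 4 → write 0 carry 2
  0×3+2 = 2 → write 0 carry 1
  1×3+1 = 4 → write 0 carry 2
  0×3+2 = 2 → write 0 carry 1
  0×3+1 = 1 → write 1
  0×3 = 0 → write 0
  1×3 = 3 → write 1 carry 1
  1×3+1 = 4 → write 0 carry 2
  0×3+2 = 2 → write 0 carry 1
  1×3+1 = 4 → write 0 carry 2
  0×3+2 = 2 → write 0 carry 1
  1×3+1 = 4 → write 0 carry 2
  1×3+2 = 5 → write 1 carry 2
  0×3+2 = 2 → write 0 carry 1
  1×3+1 = 4 → write 0 carry 2
  0×3+2 = 2 → write 0 carry 1
  0×3+1 = 1 → write 1
  1×3 = 3 → write 1 carry 1
  1×3+1 = 4 → write 0 carry 2
  0×3+2 = 2 → write 0 carry 1
  1×3+1 = 4 → write 0 carry 2
  remaining carry: 10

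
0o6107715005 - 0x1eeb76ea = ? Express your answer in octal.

0o2215021433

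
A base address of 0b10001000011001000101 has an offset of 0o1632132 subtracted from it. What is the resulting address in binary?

0o1632132 = 0b1110011010001011010 in binary.
Subtract column by column in base 2:
  1-0 → 1
  0-1 → 1 (borrow)
  1-0-1 → 0
  0-1 → 1 (borrow)
  0-1-1 → 0 (borrow)
  0-0-1 → 1 (borrow)
  1-1-1 → 1 (borrow)
  0-0-1 → 1 (borrow)
  0-0-1 → 1 (borrow)
  1-0-1 → 0
  1-1 → 0
  0-0 → 0
  0-1 → 1 (borrow)
  0-1-1 → 0 (borrow)
  0-0-1 → 1 (borrow)
  1-0-1 → 0
  0-1 → 1 (borrow)
  0-1-1 → 0 (borrow)
  0-1-1 → 0 (borrow)
  1-0-1 → 0

0b10101000111101011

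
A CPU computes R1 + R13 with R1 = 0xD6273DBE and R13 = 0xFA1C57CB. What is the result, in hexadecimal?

0x1D0439589

Add column by column in base 16, right to left:
  E+B = 9 carry 1
  B+C+1 = 8 carry 1
  D+7+1 = 5 carry 1
  3+5+1 = 9
  7+C = 3 carry 1
  2+1+1 = 4
  6+A = 0 carry 1
  D+F+1 = D carry 1
  final carry 1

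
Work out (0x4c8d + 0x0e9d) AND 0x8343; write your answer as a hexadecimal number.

Add column by column in base 16, right to left:
  d+d = a carry 1
  8+9+1 = 2 carry 1
  c+e+1 = b carry 1
  4+0+1 = 5
Sum = 0x5b2a; now AND with 0x8343:
  5&8=0, b&3=3, 2&4=0, a&3=2

0x302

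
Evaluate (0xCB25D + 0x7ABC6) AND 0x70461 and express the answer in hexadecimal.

0x40421

Add column by column in base 16, right to left:
  D+6 = 3 carry 1
  5+C+1 = 2 carry 1
  2+B+1 = E
  B+A = 5 carry 1
  C+7+1 = 4 carry 1
  final carry 1
Sum = 0x145E23; now AND with 0x70461:
  1&0=0, 4&7=4, 5&0=0, E&4=4, 2&6=2, 3&1=1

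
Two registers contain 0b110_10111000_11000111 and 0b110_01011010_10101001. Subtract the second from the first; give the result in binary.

0b101111000011110

Subtract column by column in base 2:
  1-1 → 0
  1-0 → 1
  1-0 → 1
  0-1 → 1 (borrow)
  0-0-1 → 1 (borrow)
  0-1-1 → 0 (borrow)
  1-0-1 → 0
  1-1 → 0
  0-0 → 0
  0-1 → 1 (borrow)
  0-0-1 → 1 (borrow)
  1-1-1 → 1 (borrow)
  1-1-1 → 1 (borrow)
  1-0-1 → 0
  0-1 → 1 (borrow)
  1-0-1 → 0
  0-0 → 0
  1-1 → 0
  1-1 → 0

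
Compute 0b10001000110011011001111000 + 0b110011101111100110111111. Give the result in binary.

Add column by column in base 2, right to left:
  0+1 = 1
  0+1 = 1
  0+1 = 1
  1+1 = 0 carry 1
  1+1+1 = 1 carry 1
  1+1+1 = 1 carry 1
  1+0+1 = 0 carry 1
  0+1+1 = 0 carry 1
  0+1+1 = 0 carry 1
  1+0+1 = 0 carry 1
  1+0+1 = 0 carry 1
  0+1+1 = 0 carry 1
  1+1+1 = 1 carry 1
  1+1+1 = 1 carry 1
  0+1+1 = 0 carry 1
  0+1+1 = 0 carry 1
  1+0+1 = 0 carry 1
  1+1+1 = 1 carry 1
  0+1+1 = 0 carry 1
  0+1+1 = 0 carry 1
  0+0+1 = 1
  1+0 = 1
  0+1 = 1
  0+1 = 1
  0+0 = 0
  1+0 = 1

0b10111100100011000000110111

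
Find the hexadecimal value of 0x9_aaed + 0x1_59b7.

0xb04a4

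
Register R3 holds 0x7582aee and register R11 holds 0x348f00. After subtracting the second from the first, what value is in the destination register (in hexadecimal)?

0x7239bee

Subtract column by column in base 16:
  e-0 → e
  e-0 → e
  a-f → b (borrow)
  2-8-1 → 9 (borrow)
  8-4-1 → 3
  5-3 → 2
  7-0 → 7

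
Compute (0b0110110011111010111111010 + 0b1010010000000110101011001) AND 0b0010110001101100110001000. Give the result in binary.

Add column by column in base 2, right to left:
  0+1 = 1
  1+0 = 1
  0+0 = 0
  1+1 = 0 carry 1
  1+1+1 = 1 carry 1
  1+0+1 = 0 carry 1
  1+1+1 = 1 carry 1
  1+0+1 = 0 carry 1
  1+1+1 = 1 carry 1
  0+0+1 = 1
  1+1 = 0 carry 1
  0+1+1 = 0 carry 1
  1+0+1 = 0 carry 1
  1+0+1 = 0 carry 1
  1+0+1 = 0 carry 1
  1+0+1 = 0 carry 1
  1+0+1 = 0 carry 1
  0+0+1 = 1
  0+0 = 0
  1+1 = 0 carry 1
  1+0+1 = 0 carry 1
  0+0+1 = 1
  1+1 = 0 carry 1
  1+0+1 = 0 carry 1
  0+1+1 = 0 carry 1
  final carry 1
Sum = 0b10001000100000001101010011; now AND with 0b0010110001101100110001000:
  10001000100000001101010011
& 00010110001101100110001000
= 00000000000000000100000000

0b100000000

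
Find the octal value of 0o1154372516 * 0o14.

Multiply each base-8 digit by 12, carrying:
  6×12 = 72 → write 0 carry 9
  1×12+9 = 21 → write 5 carry 2
  5×12+2 = 62 → write 6 carry 7
  2×12+7 = 31 → write 7 carry 3
  7×12+3 = 87 → write 7 carry 10
  3×12+10 = 46 → write 6 carry 5
  4×12+5 = 53 → write 5 carry 6
  5×12+6 = 66 → write 2 carry 8
  1×12+8 = 20 → write 4 carry 2
  1×12+2 = 14 → write 6 carry 1
  remaining carry: 1

0o16425677650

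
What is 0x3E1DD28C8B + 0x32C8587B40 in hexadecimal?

0x70E62B07CB

Add column by column in base 16, right to left:
  B+0 = B
  8+4 = C
  C+B = 7 carry 1
  8+7+1 = 0 carry 1
  2+8+1 = B
  D+5 = 2 carry 1
  D+8+1 = 6 carry 1
  1+C+1 = E
  E+2 = 0 carry 1
  3+3+1 = 7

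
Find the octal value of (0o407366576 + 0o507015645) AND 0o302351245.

Add column by column in base 8, right to left:
  6+5 = 3 carry 1
  7+4+1 = 4 carry 1
  5+6+1 = 4 carry 1
  6+5+1 = 4 carry 1
  6+1+1 = 0 carry 1
  3+0+1 = 4
  7+7 = 6 carry 1
  0+0+1 = 1
  4+5 = 1 carry 1
  final carry 1
Sum = 0o1116404443; now AND with 0o302351245:
  1&0=0, 1&3=1, 1&0=0, 6&2=2, 4&3=0, 0&5=0, 4&1=0, 4&2=0, 4&4=4, 3&5=1

0o102000041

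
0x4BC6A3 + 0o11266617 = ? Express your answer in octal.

0o34232062

0x4BC6A3 = 0o22743243 in octal.
Add column by column in base 8, right to left:
  3+7 = 2 carry 1
  4+1+1 = 6
  2+6 = 0 carry 1
  3+6+1 = 2 carry 1
  4+6+1 = 3 carry 1
  7+2+1 = 2 carry 1
  2+1+1 = 4
  2+1 = 3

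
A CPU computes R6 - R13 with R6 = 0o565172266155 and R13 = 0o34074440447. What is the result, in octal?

Subtract column by column in base 8:
  5-7 → 6 (borrow)
  5-4-1 → 0
  1-4 → 5 (borrow)
  6-0-1 → 5
  6-4 → 2
  2-4 → 6 (borrow)
  2-4-1 → 5 (borrow)
  7-7-1 → 7 (borrow)
  1-0-1 → 0
  5-4 → 1
  6-3 → 3
  5-0 → 5

0o531075625506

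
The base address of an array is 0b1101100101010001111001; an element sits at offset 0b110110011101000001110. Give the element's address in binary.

0b10100011000111010000111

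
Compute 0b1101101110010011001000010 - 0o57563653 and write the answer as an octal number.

0b1101101110010011001000010 = 0o155623102 in octal.
Subtract column by column in base 8:
  2-3 → 7 (borrow)
  0-5-1 → 2 (borrow)
  1-6-1 → 2 (borrow)
  3-3-1 → 7 (borrow)
  2-6-1 → 3 (borrow)
  6-5-1 → 0
  5-7 → 6 (borrow)
  5-5-1 → 7 (borrow)
  1-0-1 → 0

0o76037227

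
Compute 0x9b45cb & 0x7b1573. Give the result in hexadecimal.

0x1b0543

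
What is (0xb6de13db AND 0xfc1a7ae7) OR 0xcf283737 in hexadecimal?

0xff3a37f7

0xb6de13db AND 0xfc1a7ae7 = 0xb41a12c3.
Then OR with 0xcf283737.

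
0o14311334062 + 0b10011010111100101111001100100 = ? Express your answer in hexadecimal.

0x76841696

0o14311334062 = 0x6325B832 in hexadecimal.
0b10011010111100101111001100100 = 0x135E5E64 in hexadecimal.
Add column by column in base 16, right to left:
  2+4 = 6
  3+6 = 9
  8+E = 6 carry 1
  B+5+1 = 1 carry 1
  5+E+1 = 4 carry 1
  2+5+1 = 8
  3+3 = 6
  6+1 = 7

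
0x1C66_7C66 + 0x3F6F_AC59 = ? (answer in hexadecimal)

Add column by column in base 16, right to left:
  6+9 = F
  6+5 = B
  C+C = 8 carry 1
  7+A+1 = 2 carry 1
  6+F+1 = 6 carry 1
  6+6+1 = D
  C+F = B carry 1
  1+3+1 = 5

0x5BD628BF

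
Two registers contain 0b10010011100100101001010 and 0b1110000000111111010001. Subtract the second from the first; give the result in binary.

0b100011011100101111001

Subtract column by column in base 2:
  0-1 → 1 (borrow)
  1-0-1 → 0
  0-0 → 0
  1-0 → 1
  0-1 → 1 (borrow)
  0-0-1 → 1 (borrow)
  1-1-1 → 1 (borrow)
  0-1-1 → 0 (borrow)
  1-1-1 → 1 (borrow)
  0-1-1 → 0 (borrow)
  0-1-1 → 0 (borrow)
  1-1-1 → 1 (borrow)
  0-0-1 → 1 (borrow)
  0-0-1 → 1 (borrow)
  1-0-1 → 0
  1-0 → 1
  1-0 → 1
  0-0 → 0
  0-0 → 0
  1-1 → 0
  0-1 → 1 (borrow)
  0-1-1 → 0 (borrow)
  1-0-1 → 0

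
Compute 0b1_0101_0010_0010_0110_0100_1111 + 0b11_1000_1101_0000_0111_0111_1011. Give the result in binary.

0b100110111110010110111001010

Add column by column in base 2, right to left:
  1+1 = 0 carry 1
  1+1+1 = 1 carry 1
  1+0+1 = 0 carry 1
  1+1+1 = 1 carry 1
  0+1+1 = 0 carry 1
  0+1+1 = 0 carry 1
  1+1+1 = 1 carry 1
  0+0+1 = 1
  0+1 = 1
  1+1 = 0 carry 1
  1+1+1 = 1 carry 1
  0+0+1 = 1
  0+0 = 0
  1+0 = 1
  0+0 = 0
  0+0 = 0
  0+1 = 1
  1+0 = 1
  0+1 = 1
  0+1 = 1
  1+0 = 1
  0+0 = 0
  1+0 = 1
  0+1 = 1
  1+1 = 0 carry 1
  0+1+1 = 0 carry 1
  final carry 1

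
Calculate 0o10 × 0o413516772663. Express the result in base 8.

0o4135167726630

Multiply each base-8 digit by 8, carrying:
  3×8 = 24 → write 0 carry 3
  6×8+3 = 51 → write 3 carry 6
  6×8+6 = 54 → write 6 carry 6
  2×8+6 = 22 → write 6 carry 2
  7×8+2 = 58 → write 2 carry 7
  7×8+7 = 63 → write 7 carry 7
  6×8+7 = 55 → write 7 carry 6
  1×8+6 = 14 → write 6 carry 1
  5×8+1 = 41 → write 1 carry 5
  3×8+5 = 29 → write 5 carry 3
  1×8+3 = 11 → write 3 carry 1
  4×8+1 = 33 → write 1 carry 4
  remaining carry: 4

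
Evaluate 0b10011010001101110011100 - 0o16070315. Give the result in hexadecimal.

0b10011010001101110011100 = 0x4d1b9c in hexadecimal.
0o16070315 = 0x3870cd in hexadecimal.
Subtract column by column in base 16:
  c-d → f (borrow)
  9-c-1 → c (borrow)
  b-0-1 → a
  1-7 → a (borrow)
  d-8-1 → 4
  4-3 → 1

0x14aacf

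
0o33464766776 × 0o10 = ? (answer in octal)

Multiply each base-8 digit by 8, carrying:
  6×8 = 48 → write 0 carry 6
  7×8+6 = 62 → write 6 carry 7
  7×8+7 = 63 → write 7 carry 7
  6×8+7 = 55 → write 7 carry 6
  6×8+6 = 54 → write 6 carry 6
  7×8+6 = 62 → write 6 carry 7
  4×8+7 = 39 → write 7 carry 4
  6×8+4 = 52 → write 4 carry 6
  4×8+6 = 38 → write 6 carry 4
  3×8+4 = 28 → write 4 carry 3
  3×8+3 = 27 → write 3 carry 3
  remaining carry: 3

0o334647667760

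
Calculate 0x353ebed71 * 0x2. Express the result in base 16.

0x6a7d7dae2

Multiply each base-16 digit by 2, carrying:
  1×2 = 2 → write 2
  7×2 = 14 → write e
  d×2 = 26 → write a carry 1
  e×2+1 = 29 → write d carry 1
  b×2+1 = 23 → write 7 carry 1
  e×2+1 = 29 → write d carry 1
  3×2+1 = 7 → write 7
  5×2 = 10 → write a
  3×2 = 6 → write 6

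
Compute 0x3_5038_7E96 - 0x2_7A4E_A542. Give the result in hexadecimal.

0xD5E9D954

Subtract column by column in base 16:
  6-2 → 4
  9-4 → 5
  E-5 → 9
  7-A → D (borrow)
  8-E-1 → 9 (borrow)
  3-4-1 → E (borrow)
  0-A-1 → 5 (borrow)
  5-7-1 → D (borrow)
  3-2-1 → 0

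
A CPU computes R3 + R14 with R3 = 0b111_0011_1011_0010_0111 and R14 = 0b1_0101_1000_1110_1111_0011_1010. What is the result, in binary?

0b1011000000010101001100001

Add column by column in base 2, right to left:
  1+0 = 1
  1+1 = 0 carry 1
  1+0+1 = 0 carry 1
  0+1+1 = 0 carry 1
  0+1+1 = 0 carry 1
  1+1+1 = 1 carry 1
  0+0+1 = 1
  0+0 = 0
  1+1 = 0 carry 1
  1+1+1 = 1 carry 1
  0+1+1 = 0 carry 1
  1+1+1 = 1 carry 1
  1+0+1 = 0 carry 1
  1+1+1 = 1 carry 1
  0+1+1 = 0 carry 1
  0+1+1 = 0 carry 1
  1+0+1 = 0 carry 1
  1+0+1 = 0 carry 1
  1+0+1 = 0 carry 1
  0+1+1 = 0 carry 1
  0+1+1 = 0 carry 1
  0+0+1 = 1
  0+1 = 1
  0+0 = 0
  0+1 = 1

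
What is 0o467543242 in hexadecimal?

0x4DEC6A2

Each octal digit is 3 bits: 4=100 6=110 7=111 5=101 4=100 3=011 2=010 4=100 2=010.
Group the bits into nibbles: 0100 1101 1110 1100 0110 1010 0010 → 4DEC6A2.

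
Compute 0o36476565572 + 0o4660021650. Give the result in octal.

Add column by column in base 8, right to left:
  2+0 = 2
  7+5 = 4 carry 1
  5+6+1 = 4 carry 1
  5+1+1 = 7
  6+2 = 0 carry 1
  5+0+1 = 6
  6+0 = 6
  7+6 = 5 carry 1
  4+6+1 = 3 carry 1
  6+4+1 = 3 carry 1
  3+0+1 = 4

0o43356607442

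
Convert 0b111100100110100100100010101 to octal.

Group the bits in threes: 111 100 100 110 100 100 100 010 101 → 744644425.

0o744644425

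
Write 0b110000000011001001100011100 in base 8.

Group the bits in threes: 110 000 000 011 001 001 100 011 100 → 600311434.

0o600311434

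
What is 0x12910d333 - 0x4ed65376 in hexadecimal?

Subtract column by column in base 16:
  3-6 → d (borrow)
  3-7-1 → b (borrow)
  3-3-1 → f (borrow)
  d-5-1 → 7
  0-6 → a (borrow)
  1-d-1 → 3 (borrow)
  9-e-1 → a (borrow)
  2-4-1 → d (borrow)
  1-0-1 → 0

0xda3a7fbd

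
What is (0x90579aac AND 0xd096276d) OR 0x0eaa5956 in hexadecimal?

0x9ebe5b7e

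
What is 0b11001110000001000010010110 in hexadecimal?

0x3381096

Group the bits into nibbles: 0011 0011 1000 0001 0000 1001 0110 → 3381096.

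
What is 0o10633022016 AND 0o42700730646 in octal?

0o00600020006

AND each oct digit independently (no carries):
  1&4=0, 0&2=0, 6&7=6, 3&0=0, 3&0=0, 0&7=0, 2&3=2, 2&0=0, 0&6=0, 1&4=0, 6&6=6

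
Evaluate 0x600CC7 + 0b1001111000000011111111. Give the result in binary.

0b100001111000110111000110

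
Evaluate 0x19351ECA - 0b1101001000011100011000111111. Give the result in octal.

0o1404654213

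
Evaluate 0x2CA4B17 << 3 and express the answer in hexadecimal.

3 bits is not a whole number of base-16 digits; in binary: 10110010100100101100010111 << 3 = 10110010100100101100010111000.

0x165258B8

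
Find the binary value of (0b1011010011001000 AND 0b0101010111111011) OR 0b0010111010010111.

0b11111011011111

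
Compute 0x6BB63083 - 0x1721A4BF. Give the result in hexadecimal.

Subtract column by column in base 16:
  3-F → 4 (borrow)
  8-B-1 → C (borrow)
  0-4-1 → B (borrow)
  3-A-1 → 8 (borrow)
  6-1-1 → 4
  B-2 → 9
  B-7 → 4
  6-1 → 5

0x54948BC4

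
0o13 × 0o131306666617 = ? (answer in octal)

0o1727213332445

Multiply each base-8 digit by 11, carrying:
  7×11 = 77 → write 5 carry 9
  1×11+9 = 20 → write 4 carry 2
  6×11+2 = 68 → write 4 carry 8
  6×11+8 = 74 → write 2 carry 9
  6×11+9 = 75 → write 3 carry 9
  6×11+9 = 75 → write 3 carry 9
  6×11+9 = 75 → write 3 carry 9
  0×11+9 = 9 → write 1 carry 1
  3×11+1 = 34 → write 2 carry 4
  1×11+4 = 15 → write 7 carry 1
  3×11+1 = 34 → write 2 carry 4
  1×11+4 = 15 → write 7 carry 1
  remaining carry: 1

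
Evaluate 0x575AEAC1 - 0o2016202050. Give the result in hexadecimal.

0x4721E699

0o2016202050 = 0x10390428 in hexadecimal.
Subtract column by column in base 16:
  1-8 → 9 (borrow)
  C-2-1 → 9
  A-4 → 6
  E-0 → E
  A-9 → 1
  5-3 → 2
  7-0 → 7
  5-1 → 4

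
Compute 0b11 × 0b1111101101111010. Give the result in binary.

Multiply each base-2 digit by 3, carrying:
  0×3 = 0 → write 0
  1×3 = 3 → write 1 carry 1
  0×3+1 = 1 → write 1
  1×3 = 3 → write 1 carry 1
  1×3+1 = 4 → write 0 carry 2
  1×3+2 = 5 → write 1 carry 2
  1×3+2 = 5 → write 1 carry 2
  0×3+2 = 2 → write 0 carry 1
  1×3+1 = 4 → write 0 carry 2
  1×3+2 = 5 → write 1 carry 2
  0×3+2 = 2 → write 0 carry 1
  1×3+1 = 4 → write 0 carry 2
  1×3+2 = 5 → write 1 carry 2
  1×3+2 = 5 → write 1 carry 2
  1×3+2 = 5 → write 1 carry 2
  1×3+2 = 5 → write 1 carry 2
  remaining carry: 10

0b101111001001101110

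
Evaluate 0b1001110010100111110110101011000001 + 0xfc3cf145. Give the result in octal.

0o155667056006

0b1001110010100111110110101011000001 = 0o116247665301 in octal.
0xfc3cf145 = 0o37417170505 in octal.
Add column by column in base 8, right to left:
  1+5 = 6
  0+0 = 0
  3+5 = 0 carry 1
  5+0+1 = 6
  6+7 = 5 carry 1
  6+1+1 = 0 carry 1
  7+7+1 = 7 carry 1
  4+1+1 = 6
  2+4 = 6
  6+7 = 5 carry 1
  1+3+1 = 5
  1+0 = 1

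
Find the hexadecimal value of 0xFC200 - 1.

The trailing 2 digits are 0, so subtracting 1 borrows through: they become F and the next digit up decrements.

0xFC1FF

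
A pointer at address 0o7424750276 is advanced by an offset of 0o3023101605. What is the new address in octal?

Add column by column in base 8, right to left:
  6+5 = 3 carry 1
  7+0+1 = 0 carry 1
  2+6+1 = 1 carry 1
  0+1+1 = 2
  5+0 = 5
  7+1 = 0 carry 1
  4+3+1 = 0 carry 1
  2+2+1 = 5
  4+0 = 4
  7+3 = 2 carry 1
  final carry 1

0o12450052103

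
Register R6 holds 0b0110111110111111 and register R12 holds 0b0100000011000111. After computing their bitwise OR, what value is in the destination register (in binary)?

0b0110111111111111

OR bit by bit (1 where either bit is 1):
  0110111110111111
| 0100000011000111
= 0110111111111111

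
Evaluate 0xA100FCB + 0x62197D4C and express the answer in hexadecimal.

Add column by column in base 16, right to left:
  B+C = 7 carry 1
  C+4+1 = 1 carry 1
  F+D+1 = D carry 1
  0+7+1 = 8
  0+9 = 9
  1+1 = 2
  A+2 = C
  0+6 = 6

0x6C298D17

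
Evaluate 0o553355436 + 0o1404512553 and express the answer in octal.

Add column by column in base 8, right to left:
  6+3 = 1 carry 1
  3+5+1 = 1 carry 1
  4+5+1 = 2 carry 1
  5+2+1 = 0 carry 1
  5+1+1 = 7
  3+5 = 0 carry 1
  3+4+1 = 0 carry 1
  5+0+1 = 6
  5+4 = 1 carry 1
  0+1+1 = 2

0o2160070211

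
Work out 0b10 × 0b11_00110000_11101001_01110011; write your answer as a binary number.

Multiply each base-2 digit by 2, carrying:
  1×2 = 2 → write 0 carry 1
  1×2+1 = 3 → write 1 carry 1
  0×2+1 = 1 → write 1
  0×2 = 0 → write 0
  1×2 = 2 → write 0 carry 1
  1×2+1 = 3 → write 1 carry 1
  1×2+1 = 3 → write 1 carry 1
  0×2+1 = 1 → write 1
  1×2 = 2 → write 0 carry 1
  0×2+1 = 1 → write 1
  0×2 = 0 → write 0
  1×2 = 2 → write 0 carry 1
  0×2+1 = 1 → write 1
  1×2 = 2 → write 0 carry 1
  1×2+1 = 3 → write 1 carry 1
  1×2+1 = 3 → write 1 carry 1
  0×2+1 = 1 → write 1
  0×2 = 0 → write 0
  0×2 = 0 → write 0
  0×2 = 0 → write 0
  1×2 = 2 → write 0 carry 1
  1×2+1 = 3 → write 1 carry 1
  0×2+1 = 1 → write 1
  0×2 = 0 → write 0
  1×2 = 2 → write 0 carry 1
  1×2+1 = 3 → write 1 carry 1
  remaining carry: 1

0b110011000011101001011100110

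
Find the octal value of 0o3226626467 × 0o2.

0o6455455156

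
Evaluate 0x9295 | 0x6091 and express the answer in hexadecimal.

0xF295

OR each hex digit independently (no carries):
  9|6=F, 2|0=2, 9|9=9, 5|1=5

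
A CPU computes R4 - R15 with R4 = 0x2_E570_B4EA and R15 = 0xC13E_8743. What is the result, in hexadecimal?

0x224322DA7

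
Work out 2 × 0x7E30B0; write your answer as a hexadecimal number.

Multiply each base-16 digit by 2, carrying:
  0×2 = 0 → write 0
  B×2 = 22 → write 6 carry 1
  0×2+1 = 1 → write 1
  3×2 = 6 → write 6
  E×2 = 28 → write C carry 1
  7×2+1 = 15 → write F

0xFC6160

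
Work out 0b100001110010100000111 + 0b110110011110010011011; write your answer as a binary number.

0b1011000010000110100010

Add column by column in base 2, right to left:
  1+1 = 0 carry 1
  1+1+1 = 1 carry 1
  1+0+1 = 0 carry 1
  0+1+1 = 0 carry 1
  0+1+1 = 0 carry 1
  0+0+1 = 1
  0+0 = 0
  0+1 = 1
  1+0 = 1
  0+0 = 0
  1+1 = 0 carry 1
  0+1+1 = 0 carry 1
  0+1+1 = 0 carry 1
  1+1+1 = 1 carry 1
  1+0+1 = 0 carry 1
  1+0+1 = 0 carry 1
  0+1+1 = 0 carry 1
  0+1+1 = 0 carry 1
  0+0+1 = 1
  0+1 = 1
  1+1 = 0 carry 1
  final carry 1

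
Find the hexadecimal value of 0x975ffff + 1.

0x9760000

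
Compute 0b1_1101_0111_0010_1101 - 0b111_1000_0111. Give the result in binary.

0b11100111110100110

Subtract column by column in base 2:
  1-1 → 0
  0-1 → 1 (borrow)
  1-1-1 → 1 (borrow)
  1-0-1 → 0
  0-0 → 0
  1-0 → 1
  0-0 → 0
  0-1 → 1 (borrow)
  1-1-1 → 1 (borrow)
  1-1-1 → 1 (borrow)
  1-1-1 → 1 (borrow)
  0-0-1 → 1 (borrow)
  1-0-1 → 0
  0-0 → 0
  1-0 → 1
  1-0 → 1
  1-0 → 1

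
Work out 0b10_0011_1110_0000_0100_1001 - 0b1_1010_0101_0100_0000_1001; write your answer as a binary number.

Subtract column by column in base 2:
  1-1 → 0
  0-0 → 0
  0-0 → 0
  1-1 → 0
  0-0 → 0
  0-0 → 0
  1-0 → 1
  0-0 → 0
  0-0 → 0
  0-0 → 0
  0-1 → 1 (borrow)
  0-0-1 → 1 (borrow)
  0-1-1 → 0 (borrow)
  1-0-1 → 0
  1-1 → 0
  1-0 → 1
  1-0 → 1
  1-1 → 0
  0-0 → 0
  0-1 → 1 (borrow)
  0-1-1 → 0 (borrow)
  1-0-1 → 0

0b10011000110001000000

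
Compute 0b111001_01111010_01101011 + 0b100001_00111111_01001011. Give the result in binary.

0b10110101011100110110110

Add column by column in base 2, right to left:
  1+1 = 0 carry 1
  1+1+1 = 1 carry 1
  0+0+1 = 1
  1+1 = 0 carry 1
  0+0+1 = 1
  1+0 = 1
  1+1 = 0 carry 1
  0+0+1 = 1
  0+1 = 1
  1+1 = 0 carry 1
  0+1+1 = 0 carry 1
  1+1+1 = 1 carry 1
  1+1+1 = 1 carry 1
  1+1+1 = 1 carry 1
  1+0+1 = 0 carry 1
  0+0+1 = 1
  1+1 = 0 carry 1
  0+0+1 = 1
  0+0 = 0
  1+0 = 1
  1+0 = 1
  1+1 = 0 carry 1
  final carry 1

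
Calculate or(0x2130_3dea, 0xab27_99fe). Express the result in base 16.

OR each hex digit independently (no carries):
  2|a=a, 1|b=b, 3|2=3, 0|7=7, 3|9=b, d|9=d, e|f=f, a|e=e

0xab37bdfe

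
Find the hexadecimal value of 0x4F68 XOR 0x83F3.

0xCC9B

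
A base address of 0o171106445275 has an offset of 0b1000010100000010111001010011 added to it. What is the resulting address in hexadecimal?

0o171106445275 = 0x3c91a4abd in hexadecimal.
0b1000010100000010111001010011 = 0x8502e53 in hexadecimal.
Add column by column in base 16, right to left:
  d+3 = 0 carry 1
  b+5+1 = 1 carry 1
  a+e+1 = 9 carry 1
  4+2+1 = 7
  a+0 = a
  1+5 = 6
  9+8 = 1 carry 1
  c+0+1 = d
  3+0 = 3

0x3d16a7910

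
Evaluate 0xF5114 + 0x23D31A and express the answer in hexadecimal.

Add column by column in base 16, right to left:
  4+A = E
  1+1 = 2
  1+3 = 4
  5+D = 2 carry 1
  F+3+1 = 3 carry 1
  0+2+1 = 3

0x33242E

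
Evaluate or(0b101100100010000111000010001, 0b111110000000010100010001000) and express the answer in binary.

0b111110100010010111010011001

OR bit by bit (1 where either bit is 1):
  101100100010000111000010001
| 111110000000010100010001000
= 111110100010010111010011001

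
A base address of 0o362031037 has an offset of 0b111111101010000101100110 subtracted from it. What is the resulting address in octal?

0o262310271

0b111111101010000101100110 = 0o77520546 in octal.
Subtract column by column in base 8:
  7-6 → 1
  3-4 → 7 (borrow)
  0-5-1 → 2 (borrow)
  1-0-1 → 0
  3-2 → 1
  0-5 → 3 (borrow)
  2-7-1 → 2 (borrow)
  6-7-1 → 6 (borrow)
  3-0-1 → 2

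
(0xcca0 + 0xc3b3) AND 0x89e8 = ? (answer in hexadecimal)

Add column by column in base 16, right to left:
  0+3 = 3
  a+b = 5 carry 1
  c+3+1 = 0 carry 1
  c+c+1 = 9 carry 1
  final carry 1
Sum = 0x19053; now AND with 0x89e8:
  1&0=0, 9&8=8, 0&9=0, 5&e=4, 3&8=0

0x8040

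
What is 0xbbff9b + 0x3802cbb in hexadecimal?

Add column by column in base 16, right to left:
  b+b = 6 carry 1
  9+b+1 = 5 carry 1
  f+c+1 = c carry 1
  f+2+1 = 2 carry 1
  b+0+1 = c
  b+8 = 3 carry 1
  0+3+1 = 4

0x43c2c56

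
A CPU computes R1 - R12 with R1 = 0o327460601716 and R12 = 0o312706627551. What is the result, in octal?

0o14551752145

Subtract column by column in base 8:
  6-1 → 5
  1-5 → 4 (borrow)
  7-5-1 → 1
  1-7 → 2 (borrow)
  0-2-1 → 5 (borrow)
  6-6-1 → 7 (borrow)
  0-6-1 → 1 (borrow)
  6-0-1 → 5
  4-7 → 5 (borrow)
  7-2-1 → 4
  2-1 → 1
  3-3 → 0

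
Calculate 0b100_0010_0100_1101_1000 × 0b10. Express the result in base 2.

0b10000100100110110000

Multiply each base-2 digit by 2, carrying:
  0×2 = 0 → write 0
  0×2 = 0 → write 0
  0×2 = 0 → write 0
  1×2 = 2 → write 0 carry 1
  1×2+1 = 3 → write 1 carry 1
  0×2+1 = 1 → write 1
  1×2 = 2 → write 0 carry 1
  1×2+1 = 3 → write 1 carry 1
  0×2+1 = 1 → write 1
  0×2 = 0 → write 0
  1×2 = 2 → write 0 carry 1
  0×2+1 = 1 → write 1
  0×2 = 0 → write 0
  1×2 = 2 → write 0 carry 1
  0×2+1 = 1 → write 1
  0×2 = 0 → write 0
  0×2 = 0 → write 0
  0×2 = 0 → write 0
  1×2 = 2 → write 0 carry 1
  remaining carry: 1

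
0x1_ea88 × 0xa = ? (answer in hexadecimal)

Multiply each base-16 digit by 10, carrying:
  8×10 = 80 → write 0 carry 5
  8×10+5 = 85 → write 5 carry 5
  a×10+5 = 105 → write 9 carry 6
  e×10+6 = 146 → write 2 carry 9
  1×10+9 = 19 → write 3 carry 1
  remaining carry: 1

0x132950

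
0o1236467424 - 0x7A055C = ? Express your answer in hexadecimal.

0xA0069B8

0o1236467424 = 0xA7A6F14 in hexadecimal.
Subtract column by column in base 16:
  4-C → 8 (borrow)
  1-5-1 → B (borrow)
  F-5-1 → 9
  6-0 → 6
  A-A → 0
  7-7 → 0
  A-0 → A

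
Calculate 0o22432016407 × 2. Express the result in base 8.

0o45064035016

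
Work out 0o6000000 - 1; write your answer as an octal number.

The trailing 6 digits are 0, so subtracting 1 borrows through: they become 7 and the next digit up decrements.

0o5777777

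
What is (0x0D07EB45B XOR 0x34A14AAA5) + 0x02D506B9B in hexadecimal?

0x3C7BA8A99

First 0x0D07EB45B XOR 0x34A14AAA5 = 0x39A6A1EFE.
Add column by column in base 16, right to left:
  E+B = 9 carry 1
  F+9+1 = 9 carry 1
  E+B+1 = A carry 1
  1+6+1 = 8
  A+0 = A
  6+5 = B
  A+D = 7 carry 1
  9+2+1 = C
  3+0 = 3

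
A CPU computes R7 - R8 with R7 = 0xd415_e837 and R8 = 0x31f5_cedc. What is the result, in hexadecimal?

0xa220195b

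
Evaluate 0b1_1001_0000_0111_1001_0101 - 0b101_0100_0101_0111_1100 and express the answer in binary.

0b100111100001000011001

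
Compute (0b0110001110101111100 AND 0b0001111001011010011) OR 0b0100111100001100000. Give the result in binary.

0b0110001110101111100 AND 0b0001111001011010011 = 0b0000001000001010000.
Then OR with 0b0100111100001100000.

0b100111100001110000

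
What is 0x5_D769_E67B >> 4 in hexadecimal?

Shifting right by 4 bits = 1 hex digit: drop the last 1.

0x5D769E67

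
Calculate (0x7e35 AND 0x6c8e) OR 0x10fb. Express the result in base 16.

0x7e35 AND 0x6c8e = 0x6c04.
Then OR with 0x10fb.

0x7cff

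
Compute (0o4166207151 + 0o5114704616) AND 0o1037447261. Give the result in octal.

0o1003003261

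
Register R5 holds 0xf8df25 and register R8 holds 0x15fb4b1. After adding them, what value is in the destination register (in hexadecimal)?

0x25893d6

Add column by column in base 16, right to left:
  5+1 = 6
  2+b = d
  f+4 = 3 carry 1
  d+b+1 = 9 carry 1
  8+f+1 = 8 carry 1
  f+5+1 = 5 carry 1
  0+1+1 = 2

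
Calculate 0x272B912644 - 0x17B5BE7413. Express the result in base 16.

Subtract column by column in base 16:
  4-3 → 1
  4-1 → 3
  6-4 → 2
  2-7 → B (borrow)
  1-E-1 → 2 (borrow)
  9-B-1 → D (borrow)
  B-5-1 → 5
  2-B → 7 (borrow)
  7-7-1 → F (borrow)
  2-1-1 → 0

0xF75D2B231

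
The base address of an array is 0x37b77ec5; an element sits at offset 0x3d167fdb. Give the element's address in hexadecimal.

0x74cdfea0

Add column by column in base 16, right to left:
  5+b = 0 carry 1
  c+d+1 = a carry 1
  e+f+1 = e carry 1
  7+7+1 = f
  7+6 = d
  b+1 = c
  7+d = 4 carry 1
  3+3+1 = 7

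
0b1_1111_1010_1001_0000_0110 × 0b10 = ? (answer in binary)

0b1111110101001000001100

Multiply each base-2 digit by 2, carrying:
  0×2 = 0 → write 0
  1×2 = 2 → write 0 carry 1
  1×2+1 = 3 → write 1 carry 1
  0×2+1 = 1 → write 1
  0×2 = 0 → write 0
  0×2 = 0 → write 0
  0×2 = 0 → write 0
  0×2 = 0 → write 0
  1×2 = 2 → write 0 carry 1
  0×2+1 = 1 → write 1
  0×2 = 0 → write 0
  1×2 = 2 → write 0 carry 1
  0×2+1 = 1 → write 1
  1×2 = 2 → write 0 carry 1
  0×2+1 = 1 → write 1
  1×2 = 2 → write 0 carry 1
  1×2+1 = 3 → write 1 carry 1
  1×2+1 = 3 → write 1 carry 1
  1×2+1 = 3 → write 1 carry 1
  1×2+1 = 3 → write 1 carry 1
  1×2+1 = 3 → write 1 carry 1
  remaining carry: 1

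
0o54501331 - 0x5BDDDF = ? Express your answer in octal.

0o25522372

0x5BDDDF = 0o26756737 in octal.
Subtract column by column in base 8:
  1-7 → 2 (borrow)
  3-3-1 → 7 (borrow)
  3-7-1 → 3 (borrow)
  1-6-1 → 2 (borrow)
  0-5-1 → 2 (borrow)
  5-7-1 → 5 (borrow)
  4-6-1 → 5 (borrow)
  5-2-1 → 2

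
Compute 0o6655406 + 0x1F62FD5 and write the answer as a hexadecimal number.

0o6655406 = 0x1B5B06 in hexadecimal.
Add column by column in base 16, right to left:
  6+5 = B
  0+D = D
  B+F = A carry 1
  5+2+1 = 8
  B+6 = 1 carry 1
  1+F+1 = 1 carry 1
  0+1+1 = 2

0x2118ADB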